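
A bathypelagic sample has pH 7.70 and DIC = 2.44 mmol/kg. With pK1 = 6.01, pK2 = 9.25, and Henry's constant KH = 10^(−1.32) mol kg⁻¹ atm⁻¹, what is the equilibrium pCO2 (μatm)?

pCO2 = 993 μatm

α₀ = 1 / (1 + K1/[H⁺] + K1K2/[H⁺]²) = 1 / (1 + 10^+1.69 + 10^+0.14)
   = 1 / (1 + 48.978 + 1.3804) = 1/51.358 = 0.01947
[CO2*] = α₀ × DIC = 0.01947 × 2.44 = 0.04751 mmol/kg
pCO2 = [CO2*]/KH = 4.751×10^-5 / 4.786×10^-2 = 993 μatm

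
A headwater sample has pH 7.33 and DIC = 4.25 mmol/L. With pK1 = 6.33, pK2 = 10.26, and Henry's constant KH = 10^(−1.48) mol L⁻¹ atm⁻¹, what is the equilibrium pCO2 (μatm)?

pCO2 = 1.17×10^4 μatm

α₀ = 1 / (1 + K1/[H⁺] + K1K2/[H⁺]²) = 1 / (1 + 10^+1.00 + 10^-1.93)
   = 1 / (1 + 10.000 + 0.011749) = 1/11.012 = 0.09081
[CO2*] = α₀ × DIC = 0.09081 × 4.25 = 0.3860 mmol/L
pCO2 = [CO2*]/KH = 3.860×10^-4 / 3.311×10^-2 = 1.17×10^4 μatm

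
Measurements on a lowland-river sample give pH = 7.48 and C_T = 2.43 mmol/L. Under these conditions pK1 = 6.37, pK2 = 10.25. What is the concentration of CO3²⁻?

[CO3²⁻] = 3.82 μmol/L

α₂ = 1 / (1 + [H⁺]/K2 + [H⁺]²/(K1K2)) = 1 / (1 + 10^+2.77 + 10^+1.66)
   = 1 / (1 + 588.84 + 45.709) = 1/635.55 = 0.001573
[CO3²⁻] = α₂ × DIC = 0.001573 × 2.43 = 0.00382 mmol/L = 3.82 μmol/L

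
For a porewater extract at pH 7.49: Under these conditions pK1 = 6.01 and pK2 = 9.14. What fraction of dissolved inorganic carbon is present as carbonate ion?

α₂ = 0.0212

α₂ = 1 / (1 + [H⁺]/K2 + [H⁺]²/(K1K2)) = 1 / (1 + 10^+1.65 + 10^+0.17)
   = 1 / (1 + 44.668 + 1.4791) = 1/47.147 = 0.02121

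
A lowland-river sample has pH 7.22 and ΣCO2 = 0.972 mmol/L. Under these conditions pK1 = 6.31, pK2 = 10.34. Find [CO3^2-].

[CO3²⁻] = 0.656 μmol/L

α₂ = 1 / (1 + [H⁺]/K2 + [H⁺]²/(K1K2)) = 1 / (1 + 10^+3.12 + 10^+2.21)
   = 1 / (1 + 1318.3 + 162.18) = 1/1481.4 = 0.0006750
[CO3²⁻] = α₂ × DIC = 0.0006750 × 0.972 = 0.000656 mmol/L = 0.656 μmol/L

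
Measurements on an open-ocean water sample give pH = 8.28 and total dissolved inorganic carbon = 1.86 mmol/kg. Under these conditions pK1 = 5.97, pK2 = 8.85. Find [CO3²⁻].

[CO3²⁻] = 0.393 mmol/kg

α₂ = 1 / (1 + [H⁺]/K2 + [H⁺]²/(K1K2)) = 1 / (1 + 10^+0.57 + 10^-1.74)
   = 1 / (1 + 3.7154 + 0.018197) = 1/4.7335 = 0.2113
[CO3²⁻] = α₂ × DIC = 0.2113 × 1.86 = 0.393 mmol/kg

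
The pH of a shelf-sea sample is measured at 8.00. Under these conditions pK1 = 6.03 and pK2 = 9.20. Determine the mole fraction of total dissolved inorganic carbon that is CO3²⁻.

α₂ = 0.0588

α₂ = 1 / (1 + [H⁺]/K2 + [H⁺]²/(K1K2)) = 1 / (1 + 10^+1.20 + 10^-0.77)
   = 1 / (1 + 15.849 + 0.16982) = 1/17.019 = 0.05876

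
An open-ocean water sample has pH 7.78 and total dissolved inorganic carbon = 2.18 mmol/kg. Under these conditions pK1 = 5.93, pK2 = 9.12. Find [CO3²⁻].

[CO3²⁻] = 0.0940 mmol/kg

α₂ = 1 / (1 + [H⁺]/K2 + [H⁺]²/(K1K2)) = 1 / (1 + 10^+1.34 + 10^-0.51)
   = 1 / (1 + 21.878 + 0.30903) = 1/23.187 = 0.04313
[CO3²⁻] = α₂ × DIC = 0.04313 × 2.18 = 0.0940 mmol/kg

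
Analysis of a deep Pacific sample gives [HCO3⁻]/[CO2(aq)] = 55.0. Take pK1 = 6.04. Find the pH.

From K1 = [H⁺][HCO3⁻]/[CO2(aq)]:  pH = pK1 + log₁₀([HCO3⁻]/[CO2(aq)])
log₁₀(55.0) = +1.740
pH = 6.04 + (+1.740) = 7.78

pH = 7.78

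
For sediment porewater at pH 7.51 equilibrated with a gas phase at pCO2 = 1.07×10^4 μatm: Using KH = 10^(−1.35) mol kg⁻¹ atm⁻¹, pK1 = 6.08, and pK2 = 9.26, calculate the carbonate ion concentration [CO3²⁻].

[CO3²⁻] = 0.229 mmol/kg

[CO2*] = KH · pCO2 = 10^(−1.35) × 1.07×10^4×10^-6 = 4.780×10^-4 mol/kg
α₀ = 1/(1 + K1/[H⁺] + K1K2/[H⁺]²) = 1/(1 + 10^+1.43 + 10^-0.32) = 0.03522
DIC = [CO2*]/α₀ = 4.780×10^-4 / 0.03522 = 13.57 mmol/kg
[CO3²⁻] = α₂·DIC; α₂ = 0.01686, so [CO3²⁻] = 0.01686 × 13.57 = 0.229 mmol/kg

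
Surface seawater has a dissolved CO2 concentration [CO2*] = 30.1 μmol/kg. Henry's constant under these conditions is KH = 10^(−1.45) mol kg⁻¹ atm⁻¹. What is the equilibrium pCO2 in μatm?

KH = 10^(−1.45) = 3.548×10^-2 mol kg⁻¹ atm⁻¹
pCO2 = [CO2*]/KH = 30.1×10^-6 / 3.548×10^-2 = 8.48×10^-4 atm = 848 μatm

pCO2 = 848 μatm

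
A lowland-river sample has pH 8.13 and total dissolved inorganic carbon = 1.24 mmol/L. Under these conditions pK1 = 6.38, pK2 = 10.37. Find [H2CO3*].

[CO2*] = 0.0215 mmol/L

α₀ = 1 / (1 + K1/[H⁺] + K1K2/[H⁺]²) = 1 / (1 + 10^+1.75 + 10^-0.49)
   = 1 / (1 + 56.234 + 0.32359) = 1/57.558 = 0.01737
[CO2*] = α₀ × DIC = 0.01737 × 1.24 = 0.0215 mmol/L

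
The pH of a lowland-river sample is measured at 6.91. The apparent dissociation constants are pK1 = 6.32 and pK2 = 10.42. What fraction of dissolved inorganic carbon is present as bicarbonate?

α₁ = 0.795

α₁ = 1 / (1 + [H⁺]/K1 + K2/[H⁺]) = 1 / (1 + 10^-0.59 + 10^-3.51)
   = 1 / (1 + 0.25704 + 0.00030903) = 1/1.2573 = 0.7953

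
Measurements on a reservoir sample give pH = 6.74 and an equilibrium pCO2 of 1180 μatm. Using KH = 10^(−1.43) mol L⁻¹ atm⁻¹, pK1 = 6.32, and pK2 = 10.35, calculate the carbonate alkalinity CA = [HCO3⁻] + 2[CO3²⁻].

CA = 0.115 mmol/L

[CO2*] = KH · pCO2 = 10^(−1.43) × 1180×10^-6 = 4.384×10^-5 mol/L
α₀ = 1/(1 + K1/[H⁺] + K1K2/[H⁺]²) = 1/(1 + 10^+0.42 + 10^-3.19) = 0.2754
DIC = [CO2*]/α₀ = 4.384×10^-5 / 0.2754 = 0.1592 mmol/L
CA = (α₁ + 2α₂)·DIC = (0.7244 + 2×0.0001778) × 0.1592 = 0.115 mmol/L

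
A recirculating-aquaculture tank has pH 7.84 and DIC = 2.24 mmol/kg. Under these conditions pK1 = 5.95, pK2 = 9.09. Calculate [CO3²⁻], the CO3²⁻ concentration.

α₂ = 1 / (1 + [H⁺]/K2 + [H⁺]²/(K1K2)) = 1 / (1 + 10^+1.25 + 10^-0.64)
   = 1 / (1 + 17.783 + 0.22909) = 1/19.012 = 0.05260
[CO3²⁻] = α₂ × DIC = 0.05260 × 2.24 = 0.118 mmol/kg

[CO3²⁻] = 0.118 mmol/kg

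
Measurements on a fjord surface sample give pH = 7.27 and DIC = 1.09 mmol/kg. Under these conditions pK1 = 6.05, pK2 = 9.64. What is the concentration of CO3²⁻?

[CO3²⁻] = 4.37 μmol/kg

α₂ = 1 / (1 + [H⁺]/K2 + [H⁺]²/(K1K2)) = 1 / (1 + 10^+2.37 + 10^+1.15)
   = 1 / (1 + 234.42 + 14.125) = 1/249.55 = 0.004007
[CO3²⁻] = α₂ × DIC = 0.004007 × 1.09 = 0.00437 mmol/kg = 4.37 μmol/kg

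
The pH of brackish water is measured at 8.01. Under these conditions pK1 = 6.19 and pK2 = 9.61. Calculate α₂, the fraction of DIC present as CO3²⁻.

α₂ = 0.0241

α₂ = 1 / (1 + [H⁺]/K2 + [H⁺]²/(K1K2)) = 1 / (1 + 10^+1.60 + 10^-0.22)
   = 1 / (1 + 39.811 + 0.60256) = 1/41.413 = 0.02415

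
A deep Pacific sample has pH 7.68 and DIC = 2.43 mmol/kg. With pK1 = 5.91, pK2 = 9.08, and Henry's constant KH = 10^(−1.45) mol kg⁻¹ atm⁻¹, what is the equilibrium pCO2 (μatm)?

α₀ = 1 / (1 + K1/[H⁺] + K1K2/[H⁺]²) = 1 / (1 + 10^+1.77 + 10^+0.37)
   = 1 / (1 + 58.884 + 2.3442) = 1/62.229 = 0.01607
[CO2*] = α₀ × DIC = 0.01607 × 2.43 = 0.03905 mmol/kg
pCO2 = [CO2*]/KH = 3.905×10^-5 / 3.548×10^-2 = 1100 μatm

pCO2 = 1100 μatm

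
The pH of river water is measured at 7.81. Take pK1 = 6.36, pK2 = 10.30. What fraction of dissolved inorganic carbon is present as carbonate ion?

α₂ = 0.00312

α₂ = 1 / (1 + [H⁺]/K2 + [H⁺]²/(K1K2)) = 1 / (1 + 10^+2.49 + 10^+1.04)
   = 1 / (1 + 309.03 + 10.965) = 1/320.99 = 0.003115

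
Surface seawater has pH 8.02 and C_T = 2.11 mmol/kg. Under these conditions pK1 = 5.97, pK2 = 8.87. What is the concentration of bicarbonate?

[HCO3⁻] = 1.83 mmol/kg

α₁ = 1 / (1 + [H⁺]/K1 + K2/[H⁺]) = 1 / (1 + 10^-2.05 + 10^-0.85)
   = 1 / (1 + 0.0089125 + 0.14125) = 1/1.1502 = 0.8694
[HCO3⁻] = α₁ × DIC = 0.8694 × 2.11 = 1.83 mmol/kg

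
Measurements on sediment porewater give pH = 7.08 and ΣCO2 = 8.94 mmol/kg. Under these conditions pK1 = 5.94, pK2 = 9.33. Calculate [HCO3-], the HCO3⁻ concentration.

α₁ = 1 / (1 + [H⁺]/K1 + K2/[H⁺]) = 1 / (1 + 10^-1.14 + 10^-2.25)
   = 1 / (1 + 0.072444 + 0.0056234) = 1/1.0781 = 0.9276
[HCO3⁻] = α₁ × DIC = 0.9276 × 8.94 = 8.29 mmol/kg

[HCO3⁻] = 8.29 mmol/kg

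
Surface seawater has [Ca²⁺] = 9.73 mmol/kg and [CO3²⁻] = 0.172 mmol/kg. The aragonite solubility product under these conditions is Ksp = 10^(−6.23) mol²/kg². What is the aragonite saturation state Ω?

Ksp = 10^(−6.23) = 5.888×10^-7
Ω = [Ca²⁺][CO3²⁻]/Ksp = (9.73×10^-3)(0.172×10^-3) / 5.888×10^-7 = 2.84

Ω = 2.84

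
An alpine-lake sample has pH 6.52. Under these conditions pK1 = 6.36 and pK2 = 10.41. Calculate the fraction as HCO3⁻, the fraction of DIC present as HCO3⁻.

α₁ = 1 / (1 + [H⁺]/K1 + K2/[H⁺]) = 1 / (1 + 10^-0.16 + 10^-3.89)
   = 1 / (1 + 0.69183 + 0.00012882) = 1/1.6920 = 0.5910

α₁ = 0.591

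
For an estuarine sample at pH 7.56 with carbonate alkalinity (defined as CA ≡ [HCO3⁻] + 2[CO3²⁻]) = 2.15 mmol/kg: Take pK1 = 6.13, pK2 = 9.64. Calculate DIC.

DIC = 2.21 mmol/kg

CA = [HCO3⁻] + 2[CO3²⁻] = (α₁ + 2α₂)·DIC
At pH 7.56: [H⁺]/K1 = 10^-1.43 = 0.037154, K2/[H⁺] = 10^-2.08 = 0.0083176
α₁ = 1/(1 + 0.037154 + 0.0083176) = 1/1.0455 = 0.9565; α₂ = α₁·K2/[H⁺] = 0.007956
α₁ + 2α₂ = 0.9724
DIC = CA / (α₁ + 2α₂) = 2.15 / 0.9724 = 2.21 mmol/kg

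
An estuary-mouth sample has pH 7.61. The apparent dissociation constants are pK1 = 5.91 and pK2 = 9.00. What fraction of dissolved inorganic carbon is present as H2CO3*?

α₀ = 0.0188

α₀ = 1 / (1 + K1/[H⁺] + K1K2/[H⁺]²) = 1 / (1 + 10^+1.70 + 10^+0.31)
   = 1 / (1 + 50.119 + 2.0417) = 1/53.160 = 0.01881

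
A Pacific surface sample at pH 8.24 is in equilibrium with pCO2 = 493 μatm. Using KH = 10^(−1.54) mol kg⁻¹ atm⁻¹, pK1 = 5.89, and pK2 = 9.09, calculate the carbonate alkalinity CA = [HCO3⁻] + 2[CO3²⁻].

[CO2*] = KH · pCO2 = 10^(−1.54) × 493×10^-6 = 1.422×10^-5 mol/kg
α₀ = 1/(1 + K1/[H⁺] + K1K2/[H⁺]²) = 1/(1 + 10^+2.35 + 10^+1.50) = 0.003899
DIC = [CO2*]/α₀ = 1.422×10^-5 / 0.003899 = 3.647 mmol/kg
CA = (α₁ + 2α₂)·DIC = (0.8728 + 2×0.1233) × 3.647 = 4.08 mmol/kg

CA = 4.08 mmol/kg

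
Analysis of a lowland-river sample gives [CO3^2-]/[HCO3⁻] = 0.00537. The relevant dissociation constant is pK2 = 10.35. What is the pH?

From K2 = [H⁺][CO3^2-]/[HCO3⁻]:  pH = pK2 + log₁₀([CO3^2-]/[HCO3⁻])
log₁₀(0.00537) = -2.270
pH = 10.35 + (-2.270) = 8.08

pH = 8.08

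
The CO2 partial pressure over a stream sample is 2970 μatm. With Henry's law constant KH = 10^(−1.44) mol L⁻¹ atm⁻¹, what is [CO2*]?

[CO2*] = 108 μmol/L

KH = 10^(−1.44) = 3.631×10^-2 mol L⁻¹ atm⁻¹
[CO2*] = KH · pCO2 = 3.631×10^-2 × 2970×10^-6 atm = 1.08×10^-4 mol/L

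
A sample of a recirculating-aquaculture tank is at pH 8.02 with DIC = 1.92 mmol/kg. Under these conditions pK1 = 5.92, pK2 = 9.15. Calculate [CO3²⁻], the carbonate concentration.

[CO3²⁻] = 0.132 mmol/kg

α₂ = 1 / (1 + [H⁺]/K2 + [H⁺]²/(K1K2)) = 1 / (1 + 10^+1.13 + 10^-0.97)
   = 1 / (1 + 13.490 + 0.10715) = 1/14.597 = 0.06851
[CO3²⁻] = α₂ × DIC = 0.06851 × 1.92 = 0.132 mmol/kg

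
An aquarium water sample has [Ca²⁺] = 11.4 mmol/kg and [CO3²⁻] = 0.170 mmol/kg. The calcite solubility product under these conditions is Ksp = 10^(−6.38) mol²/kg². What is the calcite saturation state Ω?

Ω = 4.65

Ksp = 10^(−6.38) = 4.169×10^-7
Ω = [Ca²⁺][CO3²⁻]/Ksp = (11.4×10^-3)(0.170×10^-3) / 4.169×10^-7 = 4.65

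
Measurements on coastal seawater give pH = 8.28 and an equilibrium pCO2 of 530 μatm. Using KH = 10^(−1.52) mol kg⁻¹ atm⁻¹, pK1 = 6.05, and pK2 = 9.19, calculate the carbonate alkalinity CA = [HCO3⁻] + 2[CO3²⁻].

CA = 3.39 mmol/kg

[CO2*] = KH · pCO2 = 10^(−1.52) × 530×10^-6 = 1.601×10^-5 mol/kg
α₀ = 1/(1 + K1/[H⁺] + K1K2/[H⁺]²) = 1/(1 + 10^+2.23 + 10^+1.32) = 0.005216
DIC = [CO2*]/α₀ = 1.601×10^-5 / 0.005216 = 3.069 mmol/kg
CA = (α₁ + 2α₂)·DIC = (0.8858 + 2×0.1090) × 3.069 = 3.39 mmol/kg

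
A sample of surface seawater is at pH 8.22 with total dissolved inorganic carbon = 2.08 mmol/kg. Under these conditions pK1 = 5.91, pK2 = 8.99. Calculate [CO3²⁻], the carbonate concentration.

[CO3²⁻] = 0.301 mmol/kg

α₂ = 1 / (1 + [H⁺]/K2 + [H⁺]²/(K1K2)) = 1 / (1 + 10^+0.77 + 10^-1.54)
   = 1 / (1 + 5.8884 + 0.028840) = 1/6.9173 = 0.1446
[CO3²⁻] = α₂ × DIC = 0.1446 × 2.08 = 0.301 mmol/kg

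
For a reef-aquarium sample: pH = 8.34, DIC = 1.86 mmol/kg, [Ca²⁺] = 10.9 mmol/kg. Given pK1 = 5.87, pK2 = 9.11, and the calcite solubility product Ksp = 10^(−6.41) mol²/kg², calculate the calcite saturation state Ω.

Ω = 7.54

α₂ = 1 / (1 + [H⁺]/K2 + [H⁺]²/(K1K2)) = 1 / (1 + 10^+0.77 + 10^-1.70)
   = 1 / (1 + 5.8884 + 0.019953) = 1/6.9084 = 0.1448
[CO3²⁻] = α₂ × DIC = 0.1448 × 1.86 = 0.2692 mmol/kg
Ksp = 10^(−6.41) = 3.890×10^-7
Ω = [Ca²⁺][CO3²⁻]/Ksp = (10.9×10^-3)(2.692×10^-4) / 3.890×10^-7 = 7.54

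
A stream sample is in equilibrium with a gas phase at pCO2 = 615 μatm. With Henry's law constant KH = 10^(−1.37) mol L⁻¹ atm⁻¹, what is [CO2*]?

[CO2*] = 26.2 μmol/L

KH = 10^(−1.37) = 4.266×10^-2 mol L⁻¹ atm⁻¹
[CO2*] = KH · pCO2 = 4.266×10^-2 × 615×10^-6 atm = 2.62×10^-5 mol/L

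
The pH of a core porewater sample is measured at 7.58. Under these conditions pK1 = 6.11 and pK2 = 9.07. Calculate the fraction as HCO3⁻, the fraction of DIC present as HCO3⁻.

α₁ = 1 / (1 + [H⁺]/K1 + K2/[H⁺]) = 1 / (1 + 10^-1.47 + 10^-1.49)
   = 1 / (1 + 0.033884 + 0.032359) = 1/1.0662 = 0.9379

α₁ = 0.938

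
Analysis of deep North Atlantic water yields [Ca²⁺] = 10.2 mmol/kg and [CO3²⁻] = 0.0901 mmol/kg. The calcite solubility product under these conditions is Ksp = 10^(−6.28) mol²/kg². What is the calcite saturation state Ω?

Ω = 1.75

Ksp = 10^(−6.28) = 5.248×10^-7
Ω = [Ca²⁺][CO3²⁻]/Ksp = (10.2×10^-3)(0.0901×10^-3) / 5.248×10^-7 = 1.75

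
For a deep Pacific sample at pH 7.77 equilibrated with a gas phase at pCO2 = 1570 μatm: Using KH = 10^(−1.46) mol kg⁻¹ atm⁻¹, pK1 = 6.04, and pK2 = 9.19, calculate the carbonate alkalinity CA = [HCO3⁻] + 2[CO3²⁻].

[CO2*] = KH · pCO2 = 10^(−1.46) × 1570×10^-6 = 5.444×10^-5 mol/kg
α₀ = 1/(1 + K1/[H⁺] + K1K2/[H⁺]²) = 1/(1 + 10^+1.73 + 10^+0.31) = 0.01762
DIC = [CO2*]/α₀ = 5.444×10^-5 / 0.01762 = 3.089 mmol/kg
CA = (α₁ + 2α₂)·DIC = (0.9464 + 2×0.03598) × 3.089 = 3.15 mmol/kg

CA = 3.15 mmol/kg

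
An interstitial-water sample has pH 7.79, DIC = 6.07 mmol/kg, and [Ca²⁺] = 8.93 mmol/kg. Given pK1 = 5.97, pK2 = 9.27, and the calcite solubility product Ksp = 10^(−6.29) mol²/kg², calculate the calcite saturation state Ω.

α₂ = 1 / (1 + [H⁺]/K2 + [H⁺]²/(K1K2)) = 1 / (1 + 10^+1.48 + 10^-0.34)
   = 1 / (1 + 30.200 + 0.45709) = 1/31.657 = 0.03159
[CO3²⁻] = α₂ × DIC = 0.03159 × 6.07 = 0.1917 mmol/kg
Ksp = 10^(−6.29) = 5.129×10^-7
Ω = [Ca²⁺][CO3²⁻]/Ksp = (8.93×10^-3)(1.917×10^-4) / 5.129×10^-7 = 3.34

Ω = 3.34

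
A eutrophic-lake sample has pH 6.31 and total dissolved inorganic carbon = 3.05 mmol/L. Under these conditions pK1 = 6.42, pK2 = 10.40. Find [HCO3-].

[HCO3⁻] = 1.33 mmol/L

α₁ = 1 / (1 + [H⁺]/K1 + K2/[H⁺]) = 1 / (1 + 10^+0.11 + 10^-4.09)
   = 1 / (1 + 1.2882 + 8.1283×10^-5) = 1/2.2883 = 0.4370
[HCO3⁻] = α₁ × DIC = 0.4370 × 3.05 = 1.33 mmol/L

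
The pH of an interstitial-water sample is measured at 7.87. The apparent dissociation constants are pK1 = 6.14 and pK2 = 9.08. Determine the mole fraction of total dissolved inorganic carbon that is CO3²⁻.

α₂ = 1 / (1 + [H⁺]/K2 + [H⁺]²/(K1K2)) = 1 / (1 + 10^+1.21 + 10^-0.52)
   = 1 / (1 + 16.218 + 0.30200) = 1/17.520 = 0.05708

α₂ = 0.0571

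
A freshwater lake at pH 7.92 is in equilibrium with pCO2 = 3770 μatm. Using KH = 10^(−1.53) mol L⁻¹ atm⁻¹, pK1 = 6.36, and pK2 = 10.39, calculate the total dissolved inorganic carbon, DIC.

DIC = 4.16 mmol/L

[CO2*] = KH · pCO2 = 10^(−1.53) × 3770×10^-6 = 1.113×10^-4 mol/L
α₀ = 1/(1 + K1/[H⁺] + K1K2/[H⁺]²) = 1/(1 + 10^+1.56 + 10^-0.91) = 0.02672
DIC = [CO2*]/α₀ = 1.113×10^-4 / 0.02672 = 4.16 mmol/L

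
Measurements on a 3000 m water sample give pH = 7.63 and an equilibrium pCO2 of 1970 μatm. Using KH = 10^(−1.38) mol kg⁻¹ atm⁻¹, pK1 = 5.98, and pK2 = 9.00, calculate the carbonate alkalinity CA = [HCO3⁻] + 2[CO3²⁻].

[CO2*] = KH · pCO2 = 10^(−1.38) × 1970×10^-6 = 8.212×10^-5 mol/kg
α₀ = 1/(1 + K1/[H⁺] + K1K2/[H⁺]²) = 1/(1 + 10^+1.65 + 10^+0.28) = 0.02102
DIC = [CO2*]/α₀ = 8.212×10^-5 / 0.02102 = 3.907 mmol/kg
CA = (α₁ + 2α₂)·DIC = (0.9389 + 2×0.04005) × 3.907 = 3.98 mmol/kg

CA = 3.98 mmol/kg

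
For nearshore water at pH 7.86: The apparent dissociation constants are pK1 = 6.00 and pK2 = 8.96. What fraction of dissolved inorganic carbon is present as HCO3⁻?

α₁ = 1 / (1 + [H⁺]/K1 + K2/[H⁺]) = 1 / (1 + 10^-1.86 + 10^-1.10)
   = 1 / (1 + 0.013804 + 0.079433) = 1/1.0932 = 0.9147

α₁ = 0.915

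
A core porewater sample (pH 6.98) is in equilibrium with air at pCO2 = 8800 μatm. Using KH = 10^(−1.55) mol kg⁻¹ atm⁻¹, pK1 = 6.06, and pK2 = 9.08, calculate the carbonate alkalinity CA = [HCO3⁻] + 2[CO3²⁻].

[CO2*] = KH · pCO2 = 10^(−1.55) × 8800×10^-6 = 2.480×10^-4 mol/kg
α₀ = 1/(1 + K1/[H⁺] + K1K2/[H⁺]²) = 1/(1 + 10^+0.92 + 10^-1.18) = 0.1066
DIC = [CO2*]/α₀ = 2.480×10^-4 / 0.1066 = 2.327 mmol/kg
CA = (α₁ + 2α₂)·DIC = (0.8864 + 2×0.007041) × 2.327 = 2.10 mmol/kg

CA = 2.10 mmol/kg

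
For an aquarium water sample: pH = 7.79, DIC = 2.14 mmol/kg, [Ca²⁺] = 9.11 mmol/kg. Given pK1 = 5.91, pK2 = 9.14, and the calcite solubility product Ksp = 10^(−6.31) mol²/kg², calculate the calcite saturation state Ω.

Ω = 1.68

α₂ = 1 / (1 + [H⁺]/K2 + [H⁺]²/(K1K2)) = 1 / (1 + 10^+1.35 + 10^-0.53)
   = 1 / (1 + 22.387 + 0.29512) = 1/23.682 = 0.04223
[CO3²⁻] = α₂ × DIC = 0.04223 × 2.14 = 0.09036 mmol/kg
Ksp = 10^(−6.31) = 4.898×10^-7
Ω = [Ca²⁺][CO3²⁻]/Ksp = (9.11×10^-3)(9.036×10^-5) / 4.898×10^-7 = 1.68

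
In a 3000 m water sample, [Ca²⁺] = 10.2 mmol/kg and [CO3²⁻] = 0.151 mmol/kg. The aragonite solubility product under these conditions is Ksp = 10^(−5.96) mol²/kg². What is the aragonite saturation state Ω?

Ksp = 10^(−5.96) = 1.096×10^-6
Ω = [Ca²⁺][CO3²⁻]/Ksp = (10.2×10^-3)(0.151×10^-3) / 1.096×10^-6 = 1.40

Ω = 1.40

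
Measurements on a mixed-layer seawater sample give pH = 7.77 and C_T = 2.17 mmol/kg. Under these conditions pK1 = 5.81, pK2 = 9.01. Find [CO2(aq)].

α₀ = 1 / (1 + K1/[H⁺] + K1K2/[H⁺]²) = 1 / (1 + 10^+1.96 + 10^+0.72)
   = 1 / (1 + 91.201 + 5.2481) = 1/97.449 = 0.01026
[CO2*] = α₀ × DIC = 0.01026 × 2.17 = 0.0223 mmol/kg

[CO2*] = 0.0223 mmol/kg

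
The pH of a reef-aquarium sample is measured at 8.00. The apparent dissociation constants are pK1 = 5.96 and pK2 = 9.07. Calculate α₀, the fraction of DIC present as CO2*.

α₀ = 1 / (1 + K1/[H⁺] + K1K2/[H⁺]²) = 1 / (1 + 10^+2.04 + 10^+0.97)
   = 1 / (1 + 109.65 + 9.3325) = 1/119.98 = 0.008335

α₀ = 0.00833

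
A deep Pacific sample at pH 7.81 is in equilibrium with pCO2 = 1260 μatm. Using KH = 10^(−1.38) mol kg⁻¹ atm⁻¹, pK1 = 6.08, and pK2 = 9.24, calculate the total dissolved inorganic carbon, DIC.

[CO2*] = KH · pCO2 = 10^(−1.38) × 1260×10^-6 = 5.253×10^-5 mol/kg
α₀ = 1/(1 + K1/[H⁺] + K1K2/[H⁺]²) = 1/(1 + 10^+1.73 + 10^+0.30) = 0.01764
DIC = [CO2*]/α₀ = 5.253×10^-5 / 0.01764 = 2.98 mmol/kg

DIC = 2.98 mmol/kg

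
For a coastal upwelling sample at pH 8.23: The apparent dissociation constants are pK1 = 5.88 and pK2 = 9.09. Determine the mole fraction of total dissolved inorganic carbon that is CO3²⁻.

α₂ = 0.121

α₂ = 1 / (1 + [H⁺]/K2 + [H⁺]²/(K1K2)) = 1 / (1 + 10^+0.86 + 10^-1.49)
   = 1 / (1 + 7.2444 + 0.032359) = 1/8.2767 = 0.1208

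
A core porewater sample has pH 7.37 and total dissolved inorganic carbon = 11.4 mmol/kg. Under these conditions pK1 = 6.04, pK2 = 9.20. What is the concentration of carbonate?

α₂ = 1 / (1 + [H⁺]/K2 + [H⁺]²/(K1K2)) = 1 / (1 + 10^+1.83 + 10^+0.50)
   = 1 / (1 + 67.608 + 3.1623) = 1/71.771 = 0.01393
[CO3²⁻] = α₂ × DIC = 0.01393 × 11.4 = 0.159 mmol/kg

[CO3²⁻] = 0.159 mmol/kg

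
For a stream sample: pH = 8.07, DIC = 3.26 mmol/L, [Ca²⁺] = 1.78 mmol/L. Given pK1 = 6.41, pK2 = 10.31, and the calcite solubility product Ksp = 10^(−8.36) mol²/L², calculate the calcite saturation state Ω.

α₂ = 1 / (1 + [H⁺]/K2 + [H⁺]²/(K1K2)) = 1 / (1 + 10^+2.24 + 10^+0.58)
   = 1 / (1 + 173.78 + 3.8019) = 1/178.58 = 0.005600
[CO3²⁻] = α₂ × DIC = 0.005600 × 3.26 = 0.01825 mmol/L = 18.25 μmol/L
Ksp = 10^(−8.36) = 4.365×10^-9
Ω = [Ca²⁺][CO3²⁻]/Ksp = (1.78×10^-3)(1.825×10^-5) / 4.365×10^-9 = 7.44

Ω = 7.44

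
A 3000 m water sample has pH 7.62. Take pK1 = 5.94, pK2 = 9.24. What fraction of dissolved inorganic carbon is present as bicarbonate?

α₁ = 0.957

α₁ = 1 / (1 + [H⁺]/K1 + K2/[H⁺]) = 1 / (1 + 10^-1.68 + 10^-1.62)
   = 1 / (1 + 0.020893 + 0.023988) = 1/1.0449 = 0.9570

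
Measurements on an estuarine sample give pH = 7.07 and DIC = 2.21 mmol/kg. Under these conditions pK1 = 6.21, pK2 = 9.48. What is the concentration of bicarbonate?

α₁ = 1 / (1 + [H⁺]/K1 + K2/[H⁺]) = 1 / (1 + 10^-0.86 + 10^-2.41)
   = 1 / (1 + 0.13804 + 0.0038905) = 1/1.1419 = 0.8757
[HCO3⁻] = α₁ × DIC = 0.8757 × 2.21 = 1.94 mmol/kg

[HCO3⁻] = 1.94 mmol/kg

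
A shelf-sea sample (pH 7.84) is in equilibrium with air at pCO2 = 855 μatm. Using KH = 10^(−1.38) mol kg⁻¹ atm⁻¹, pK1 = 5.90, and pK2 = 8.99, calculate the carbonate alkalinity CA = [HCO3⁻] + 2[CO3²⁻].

CA = 3.54 mmol/kg

[CO2*] = KH · pCO2 = 10^(−1.38) × 855×10^-6 = 3.564×10^-5 mol/kg
α₀ = 1/(1 + K1/[H⁺] + K1K2/[H⁺]²) = 1/(1 + 10^+1.94 + 10^+0.79) = 0.01061
DIC = [CO2*]/α₀ = 3.564×10^-5 / 0.01061 = 3.360 mmol/kg
CA = (α₁ + 2α₂)·DIC = (0.9240 + 2×0.06541) × 3.360 = 3.54 mmol/kg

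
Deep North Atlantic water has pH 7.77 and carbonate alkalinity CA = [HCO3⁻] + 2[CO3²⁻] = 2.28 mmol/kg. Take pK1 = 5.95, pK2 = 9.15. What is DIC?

CA = [HCO3⁻] + 2[CO3²⁻] = (α₁ + 2α₂)·DIC
At pH 7.77: [H⁺]/K1 = 10^-1.82 = 0.015136, K2/[H⁺] = 10^-1.38 = 0.041687
α₁ = 1/(1 + 0.015136 + 0.041687) = 1/1.0568 = 0.9462; α₂ = α₁·K2/[H⁺] = 0.03945
α₁ + 2α₂ = 1.0251
DIC = CA / (α₁ + 2α₂) = 2.28 / 1.0251 = 2.22 mmol/kg

DIC = 2.22 mmol/kg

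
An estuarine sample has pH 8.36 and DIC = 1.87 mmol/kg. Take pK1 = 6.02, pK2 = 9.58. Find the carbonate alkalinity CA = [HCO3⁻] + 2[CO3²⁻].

CA = [HCO3⁻] + 2[CO3²⁻] = (α₁ + 2α₂)·DIC
At pH 8.36: [H⁺]/K1 = 10^-2.34 = 0.0045709, K2/[H⁺] = 10^-1.22 = 0.060256
α₁ = 1/(1 + 0.0045709 + 0.060256) = 1/1.0648 = 0.9391; α₂ = α₁·K2/[H⁺] = 0.05659
α₁ + 2α₂ = 1.0523
CA = 1.0523 × 1.87 = 1.97 mmol/kg

CA = 1.97 mmol/kg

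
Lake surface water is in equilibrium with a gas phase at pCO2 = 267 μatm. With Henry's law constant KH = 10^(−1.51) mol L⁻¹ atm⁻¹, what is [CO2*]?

[CO2*] = 8.25 μmol/L

KH = 10^(−1.51) = 3.090×10^-2 mol L⁻¹ atm⁻¹
[CO2*] = KH · pCO2 = 3.090×10^-2 × 267×10^-6 atm = 8.25×10^-6 mol/L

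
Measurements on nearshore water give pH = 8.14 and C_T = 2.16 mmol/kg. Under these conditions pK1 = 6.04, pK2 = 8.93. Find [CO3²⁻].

α₂ = 1 / (1 + [H⁺]/K2 + [H⁺]²/(K1K2)) = 1 / (1 + 10^+0.79 + 10^-1.31)
   = 1 / (1 + 6.1660 + 0.048978) = 1/7.2149 = 0.1386
[CO3²⁻] = α₂ × DIC = 0.1386 × 2.16 = 0.299 mmol/kg

[CO3²⁻] = 0.299 mmol/kg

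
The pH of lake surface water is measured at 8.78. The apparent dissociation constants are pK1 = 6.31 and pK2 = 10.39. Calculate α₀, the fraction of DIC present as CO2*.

α₀ = 0.00330

α₀ = 1 / (1 + K1/[H⁺] + K1K2/[H⁺]²) = 1 / (1 + 10^+2.47 + 10^+0.86)
   = 1 / (1 + 295.12 + 7.2444) = 1/303.37 = 0.003296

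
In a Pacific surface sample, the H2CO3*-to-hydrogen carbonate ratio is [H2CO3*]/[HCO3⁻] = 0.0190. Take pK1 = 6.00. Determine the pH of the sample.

From K1 = [H⁺][HCO3⁻]/[H2CO3*]:  pH = pK1 − log₁₀([H2CO3*]/[HCO3⁻])
log₁₀(0.0190) = -1.721
pH = 6.00 − (-1.721) = 7.72

pH = 7.72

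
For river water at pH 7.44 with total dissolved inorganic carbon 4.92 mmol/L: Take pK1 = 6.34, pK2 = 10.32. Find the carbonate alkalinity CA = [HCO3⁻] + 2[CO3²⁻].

CA = [HCO3⁻] + 2[CO3²⁻] = (α₁ + 2α₂)·DIC
At pH 7.44: [H⁺]/K1 = 10^-1.10 = 0.079433, K2/[H⁺] = 10^-2.88 = 0.0013183
α₁ = 1/(1 + 0.079433 + 0.0013183) = 1/1.0808 = 0.9253; α₂ = α₁·K2/[H⁺] = 0.001220
α₁ + 2α₂ = 0.9277
CA = 0.9277 × 4.92 = 4.56 mmol/L

CA = 4.56 mmol/L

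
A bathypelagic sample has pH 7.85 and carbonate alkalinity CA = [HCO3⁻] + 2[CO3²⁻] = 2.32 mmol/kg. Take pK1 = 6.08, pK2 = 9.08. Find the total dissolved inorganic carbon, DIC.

CA = [HCO3⁻] + 2[CO3²⁻] = (α₁ + 2α₂)·DIC
At pH 7.85: [H⁺]/K1 = 10^-1.77 = 0.016982, K2/[H⁺] = 10^-1.23 = 0.058884
α₁ = 1/(1 + 0.016982 + 0.058884) = 1/1.0759 = 0.9295; α₂ = α₁·K2/[H⁺] = 0.05473
α₁ + 2α₂ = 1.0389
DIC = CA / (α₁ + 2α₂) = 2.32 / 1.0389 = 2.23 mmol/kg

DIC = 2.23 mmol/kg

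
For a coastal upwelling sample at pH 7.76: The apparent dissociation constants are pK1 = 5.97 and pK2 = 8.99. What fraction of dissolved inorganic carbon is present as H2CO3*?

α₀ = 0.0151

α₀ = 1 / (1 + K1/[H⁺] + K1K2/[H⁺]²) = 1 / (1 + 10^+1.79 + 10^+0.56)
   = 1 / (1 + 61.660 + 3.6308) = 1/66.290 = 0.01509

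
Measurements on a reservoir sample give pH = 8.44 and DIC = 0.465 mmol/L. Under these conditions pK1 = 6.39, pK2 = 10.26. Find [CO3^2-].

α₂ = 1 / (1 + [H⁺]/K2 + [H⁺]²/(K1K2)) = 1 / (1 + 10^+1.82 + 10^-0.23)
   = 1 / (1 + 66.069 + 0.58884) = 1/67.658 = 0.01478
[CO3²⁻] = α₂ × DIC = 0.01478 × 0.465 = 0.00687 mmol/L = 6.87 μmol/L

[CO3²⁻] = 6.87 μmol/L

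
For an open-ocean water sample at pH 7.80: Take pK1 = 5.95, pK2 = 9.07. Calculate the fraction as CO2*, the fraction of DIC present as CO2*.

α₀ = 1 / (1 + K1/[H⁺] + K1K2/[H⁺]²) = 1 / (1 + 10^+1.85 + 10^+0.58)
   = 1 / (1 + 70.795 + 3.8019) = 1/75.596 = 0.01323

α₀ = 0.0132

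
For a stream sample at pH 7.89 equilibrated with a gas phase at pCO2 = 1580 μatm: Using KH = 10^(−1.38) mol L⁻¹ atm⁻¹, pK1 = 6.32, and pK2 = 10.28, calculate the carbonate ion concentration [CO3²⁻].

[CO3²⁻] = 9.97 μmol/L

[CO2*] = KH · pCO2 = 10^(−1.38) × 1580×10^-6 = 6.587×10^-5 mol/L
α₀ = 1/(1 + K1/[H⁺] + K1K2/[H⁺]²) = 1/(1 + 10^+1.57 + 10^-0.82) = 0.02611
DIC = [CO2*]/α₀ = 6.587×10^-5 / 0.02611 = 2.523 mmol/L
[CO3²⁻] = α₂·DIC; α₂ = 0.003951, so [CO3²⁻] = 0.003951 × 2.523 = 0.00997 mmol/L = 9.97 μmol/L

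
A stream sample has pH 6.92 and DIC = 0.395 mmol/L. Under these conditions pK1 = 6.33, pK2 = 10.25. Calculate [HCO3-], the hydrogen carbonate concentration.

α₁ = 1 / (1 + [H⁺]/K1 + K2/[H⁺]) = 1 / (1 + 10^-0.59 + 10^-3.33)
   = 1 / (1 + 0.25704 + 0.00046774) = 1/1.2575 = 0.7952
[HCO3⁻] = α₁ × DIC = 0.7952 × 0.395 = 0.314 mmol/L

[HCO3⁻] = 0.314 mmol/L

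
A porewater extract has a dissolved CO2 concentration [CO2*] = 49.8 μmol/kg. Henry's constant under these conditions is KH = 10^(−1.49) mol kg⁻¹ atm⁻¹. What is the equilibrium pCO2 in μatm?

pCO2 = 1540 μatm

KH = 10^(−1.49) = 3.236×10^-2 mol kg⁻¹ atm⁻¹
pCO2 = [CO2*]/KH = 49.8×10^-6 / 3.236×10^-2 = 1.54×10^-3 atm = 1540 μatm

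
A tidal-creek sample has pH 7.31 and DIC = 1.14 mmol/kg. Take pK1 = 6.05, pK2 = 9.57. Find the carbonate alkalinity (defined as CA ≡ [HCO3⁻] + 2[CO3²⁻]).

CA = [HCO3⁻] + 2[CO3²⁻] = (α₁ + 2α₂)·DIC
At pH 7.31: [H⁺]/K1 = 10^-1.26 = 0.054954, K2/[H⁺] = 10^-2.26 = 0.0054954
α₁ = 1/(1 + 0.054954 + 0.0054954) = 1/1.0604 = 0.9430; α₂ = α₁·K2/[H⁺] = 0.005182
α₁ + 2α₂ = 0.9534
CA = 0.9534 × 1.14 = 1.09 mmol/kg

CA = 1.09 mmol/kg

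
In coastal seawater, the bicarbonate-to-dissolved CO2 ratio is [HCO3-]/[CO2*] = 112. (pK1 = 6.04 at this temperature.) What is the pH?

From K1 = [H⁺][HCO3-]/[CO2*]:  pH = pK1 + log₁₀([HCO3-]/[CO2*])
log₁₀(112) = +2.049
pH = 6.04 + (+2.049) = 8.09

pH = 8.09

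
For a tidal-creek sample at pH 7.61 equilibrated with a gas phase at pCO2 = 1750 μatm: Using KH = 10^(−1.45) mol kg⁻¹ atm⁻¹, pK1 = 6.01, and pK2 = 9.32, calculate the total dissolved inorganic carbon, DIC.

[CO2*] = KH · pCO2 = 10^(−1.45) × 1750×10^-6 = 6.209×10^-5 mol/kg
α₀ = 1/(1 + K1/[H⁺] + K1K2/[H⁺]²) = 1/(1 + 10^+1.60 + 10^-0.11) = 0.02405
DIC = [CO2*]/α₀ = 6.209×10^-5 / 0.02405 = 2.58 mmol/kg

DIC = 2.58 mmol/kg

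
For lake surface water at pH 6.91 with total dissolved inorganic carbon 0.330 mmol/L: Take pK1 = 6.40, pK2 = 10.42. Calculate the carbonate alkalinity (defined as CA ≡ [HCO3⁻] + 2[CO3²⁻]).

CA = [HCO3⁻] + 2[CO3²⁻] = (α₁ + 2α₂)·DIC
At pH 6.91: [H⁺]/K1 = 10^-0.51 = 0.30903, K2/[H⁺] = 10^-3.51 = 0.00030903
α₁ = 1/(1 + 0.30903 + 0.00030903) = 1/1.3093 = 0.7637; α₂ = α₁·K2/[H⁺] = 0.0002360
α₁ + 2α₂ = 0.7642
CA = 0.7642 × 0.330 = 0.252 mmol/L

CA = 0.252 mmol/L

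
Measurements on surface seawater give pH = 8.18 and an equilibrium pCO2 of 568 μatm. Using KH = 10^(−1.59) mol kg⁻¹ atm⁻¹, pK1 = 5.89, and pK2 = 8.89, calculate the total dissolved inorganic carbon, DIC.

[CO2*] = KH · pCO2 = 10^(−1.59) × 568×10^-6 = 1.460×10^-5 mol/kg
α₀ = 1/(1 + K1/[H⁺] + K1K2/[H⁺]²) = 1/(1 + 10^+2.29 + 10^+1.58) = 0.004273
DIC = [CO2*]/α₀ = 1.460×10^-5 / 0.004273 = 3.42 mmol/kg

DIC = 3.42 mmol/kg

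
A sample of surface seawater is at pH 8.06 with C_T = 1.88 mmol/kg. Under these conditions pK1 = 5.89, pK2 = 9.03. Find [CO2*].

α₀ = 1 / (1 + K1/[H⁺] + K1K2/[H⁺]²) = 1 / (1 + 10^+2.17 + 10^+1.20)
   = 1 / (1 + 147.91 + 15.849) = 1/164.76 = 0.006069
[CO2*] = α₀ × DIC = 0.006069 × 1.88 = 0.0114 mmol/kg = 11.4 μmol/kg

[CO2*] = 11.4 μmol/kg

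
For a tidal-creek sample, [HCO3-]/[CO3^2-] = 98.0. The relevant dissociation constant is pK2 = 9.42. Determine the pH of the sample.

pH = 7.43

From K2 = [H⁺][CO3^2-]/[HCO3-]:  pH = pK2 − log₁₀([HCO3-]/[CO3^2-])
log₁₀(98.0) = +1.991
pH = 9.42 − (+1.991) = 7.43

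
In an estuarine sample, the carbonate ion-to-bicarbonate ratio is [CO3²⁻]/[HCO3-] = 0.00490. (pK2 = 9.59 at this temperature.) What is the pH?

From K2 = [H⁺][CO3²⁻]/[HCO3-]:  pH = pK2 + log₁₀([CO3²⁻]/[HCO3-])
log₁₀(0.00490) = -2.310
pH = 9.59 + (-2.310) = 7.28

pH = 7.28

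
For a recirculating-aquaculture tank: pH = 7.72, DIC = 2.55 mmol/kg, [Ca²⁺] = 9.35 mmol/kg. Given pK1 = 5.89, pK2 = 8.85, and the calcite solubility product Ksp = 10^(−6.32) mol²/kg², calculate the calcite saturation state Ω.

Ω = 3.39

α₂ = 1 / (1 + [H⁺]/K2 + [H⁺]²/(K1K2)) = 1 / (1 + 10^+1.13 + 10^-0.70)
   = 1 / (1 + 13.490 + 0.19953) = 1/14.689 = 0.06808
[CO3²⁻] = α₂ × DIC = 0.06808 × 2.55 = 0.1736 mmol/kg
Ksp = 10^(−6.32) = 4.786×10^-7
Ω = [Ca²⁺][CO3²⁻]/Ksp = (9.35×10^-3)(1.736×10^-4) / 4.786×10^-7 = 3.39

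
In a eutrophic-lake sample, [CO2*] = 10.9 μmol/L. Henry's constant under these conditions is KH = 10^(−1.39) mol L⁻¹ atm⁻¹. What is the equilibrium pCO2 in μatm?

pCO2 = 268 μatm

KH = 10^(−1.39) = 4.074×10^-2 mol L⁻¹ atm⁻¹
pCO2 = [CO2*]/KH = 10.9×10^-6 / 4.074×10^-2 = 2.68×10^-4 atm = 268 μatm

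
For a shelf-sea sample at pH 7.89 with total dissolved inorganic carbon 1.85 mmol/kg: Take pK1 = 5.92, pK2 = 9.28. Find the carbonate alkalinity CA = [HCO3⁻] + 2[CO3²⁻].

CA = 1.90 mmol/kg

CA = [HCO3⁻] + 2[CO3²⁻] = (α₁ + 2α₂)·DIC
At pH 7.89: [H⁺]/K1 = 10^-1.97 = 0.010715, K2/[H⁺] = 10^-1.39 = 0.040738
α₁ = 1/(1 + 0.010715 + 0.040738) = 1/1.0515 = 0.9511; α₂ = α₁·K2/[H⁺] = 0.03874
α₁ + 2α₂ = 1.0286
CA = 1.0286 × 1.85 = 1.90 mmol/kg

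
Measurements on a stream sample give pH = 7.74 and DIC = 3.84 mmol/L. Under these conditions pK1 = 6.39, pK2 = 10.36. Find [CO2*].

α₀ = 1 / (1 + K1/[H⁺] + K1K2/[H⁺]²) = 1 / (1 + 10^+1.35 + 10^-1.27)
   = 1 / (1 + 22.387 + 0.053703) = 1/23.441 = 0.04266
[CO2*] = α₀ × DIC = 0.04266 × 3.84 = 0.164 mmol/L

[CO2*] = 0.164 mmol/L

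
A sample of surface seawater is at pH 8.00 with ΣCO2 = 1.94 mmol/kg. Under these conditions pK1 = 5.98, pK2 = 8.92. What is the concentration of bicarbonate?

α₁ = 1 / (1 + [H⁺]/K1 + K2/[H⁺]) = 1 / (1 + 10^-2.02 + 10^-0.92)
   = 1 / (1 + 0.0095499 + 0.12023) = 1/1.1298 = 0.8851
[HCO3⁻] = α₁ × DIC = 0.8851 × 1.94 = 1.72 mmol/kg

[HCO3⁻] = 1.72 mmol/kg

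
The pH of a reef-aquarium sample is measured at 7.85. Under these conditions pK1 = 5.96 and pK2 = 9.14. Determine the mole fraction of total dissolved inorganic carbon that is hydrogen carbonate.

α₁ = 1 / (1 + [H⁺]/K1 + K2/[H⁺]) = 1 / (1 + 10^-1.89 + 10^-1.29)
   = 1 / (1 + 0.012882 + 0.051286) = 1/1.0642 = 0.9397

α₁ = 0.940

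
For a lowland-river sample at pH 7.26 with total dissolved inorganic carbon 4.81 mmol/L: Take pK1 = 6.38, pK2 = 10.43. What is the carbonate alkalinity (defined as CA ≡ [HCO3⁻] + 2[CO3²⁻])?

CA = 4.25 mmol/L

CA = [HCO3⁻] + 2[CO3²⁻] = (α₁ + 2α₂)·DIC
At pH 7.26: [H⁺]/K1 = 10^-0.88 = 0.13183, K2/[H⁺] = 10^-3.17 = 0.00067608
α₁ = 1/(1 + 0.13183 + 0.00067608) = 1/1.1325 = 0.8830; α₂ = α₁·K2/[H⁺] = 0.0005970
α₁ + 2α₂ = 0.8842
CA = 0.8842 × 4.81 = 4.25 mmol/L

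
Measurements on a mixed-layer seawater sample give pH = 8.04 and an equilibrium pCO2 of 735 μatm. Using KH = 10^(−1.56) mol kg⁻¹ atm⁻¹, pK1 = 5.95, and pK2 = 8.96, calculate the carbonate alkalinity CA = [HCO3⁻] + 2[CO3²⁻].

CA = 3.09 mmol/kg

[CO2*] = KH · pCO2 = 10^(−1.56) × 735×10^-6 = 2.024×10^-5 mol/kg
α₀ = 1/(1 + K1/[H⁺] + K1K2/[H⁺]²) = 1/(1 + 10^+2.09 + 10^+1.17) = 0.007204
DIC = [CO2*]/α₀ = 2.024×10^-5 / 0.007204 = 2.810 mmol/kg
CA = (α₁ + 2α₂)·DIC = (0.8862 + 2×0.1066) × 2.810 = 3.09 mmol/kg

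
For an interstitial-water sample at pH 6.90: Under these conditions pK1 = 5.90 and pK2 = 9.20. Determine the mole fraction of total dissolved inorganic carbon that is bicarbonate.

α₁ = 1 / (1 + [H⁺]/K1 + K2/[H⁺]) = 1 / (1 + 10^-1.00 + 10^-2.30)
   = 1 / (1 + 0.10000 + 0.0050119) = 1/1.1050 = 0.9050

α₁ = 0.905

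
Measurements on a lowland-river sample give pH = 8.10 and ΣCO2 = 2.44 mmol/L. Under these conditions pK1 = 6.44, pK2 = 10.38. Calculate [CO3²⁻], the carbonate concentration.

α₂ = 1 / (1 + [H⁺]/K2 + [H⁺]²/(K1K2)) = 1 / (1 + 10^+2.28 + 10^+0.62)
   = 1 / (1 + 190.55 + 4.1687) = 1/195.71 = 0.005109
[CO3²⁻] = α₂ × DIC = 0.005109 × 2.44 = 0.0125 mmol/L = 12.5 μmol/L

[CO3²⁻] = 12.5 μmol/L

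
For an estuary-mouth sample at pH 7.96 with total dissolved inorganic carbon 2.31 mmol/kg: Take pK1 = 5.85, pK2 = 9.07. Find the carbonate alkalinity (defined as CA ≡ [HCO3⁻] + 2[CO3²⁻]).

CA = [HCO3⁻] + 2[CO3²⁻] = (α₁ + 2α₂)·DIC
At pH 7.96: [H⁺]/K1 = 10^-2.11 = 0.0077625, K2/[H⁺] = 10^-1.11 = 0.077625
α₁ = 1/(1 + 0.0077625 + 0.077625) = 1/1.0854 = 0.9213; α₂ = α₁·K2/[H⁺] = 0.07152
α₁ + 2α₂ = 1.0644
CA = 1.0644 × 2.31 = 2.46 mmol/kg

CA = 2.46 mmol/kg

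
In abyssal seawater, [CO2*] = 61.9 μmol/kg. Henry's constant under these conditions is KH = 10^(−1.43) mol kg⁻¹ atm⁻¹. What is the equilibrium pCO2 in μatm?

KH = 10^(−1.43) = 3.715×10^-2 mol kg⁻¹ atm⁻¹
pCO2 = [CO2*]/KH = 61.9×10^-6 / 3.715×10^-2 = 1.67×10^-3 atm = 1670 μatm

pCO2 = 1670 μatm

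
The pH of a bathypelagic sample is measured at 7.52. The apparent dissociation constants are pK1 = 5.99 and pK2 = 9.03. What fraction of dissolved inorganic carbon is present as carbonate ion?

α₂ = 0.0291

α₂ = 1 / (1 + [H⁺]/K2 + [H⁺]²/(K1K2)) = 1 / (1 + 10^+1.51 + 10^-0.02)
   = 1 / (1 + 32.359 + 0.95499) = 1/34.314 = 0.02914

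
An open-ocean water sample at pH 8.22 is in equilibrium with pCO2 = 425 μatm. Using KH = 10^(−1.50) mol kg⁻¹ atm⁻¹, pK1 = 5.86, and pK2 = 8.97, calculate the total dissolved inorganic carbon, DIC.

DIC = 3.64 mmol/kg

[CO2*] = KH · pCO2 = 10^(−1.50) × 425×10^-6 = 1.344×10^-5 mol/kg
α₀ = 1/(1 + K1/[H⁺] + K1K2/[H⁺]²) = 1/(1 + 10^+2.36 + 10^+1.61) = 0.003692
DIC = [CO2*]/α₀ = 1.344×10^-5 / 0.003692 = 3.64 mmol/kg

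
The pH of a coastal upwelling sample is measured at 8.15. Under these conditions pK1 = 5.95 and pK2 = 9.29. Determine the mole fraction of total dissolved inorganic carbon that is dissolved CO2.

α₀ = 1 / (1 + K1/[H⁺] + K1K2/[H⁺]²) = 1 / (1 + 10^+2.20 + 10^+1.06)
   = 1 / (1 + 158.49 + 11.482) = 1/170.97 = 0.005849

α₀ = 0.00585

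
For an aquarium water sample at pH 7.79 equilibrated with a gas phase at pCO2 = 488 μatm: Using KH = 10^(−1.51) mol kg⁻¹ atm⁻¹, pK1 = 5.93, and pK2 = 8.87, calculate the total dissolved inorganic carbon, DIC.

[CO2*] = KH · pCO2 = 10^(−1.51) × 488×10^-6 = 1.508×10^-5 mol/kg
α₀ = 1/(1 + K1/[H⁺] + K1K2/[H⁺]²) = 1/(1 + 10^+1.86 + 10^+0.78) = 0.01258
DIC = [CO2*]/α₀ = 1.508×10^-5 / 0.01258 = 1.20 mmol/kg

DIC = 1.20 mmol/kg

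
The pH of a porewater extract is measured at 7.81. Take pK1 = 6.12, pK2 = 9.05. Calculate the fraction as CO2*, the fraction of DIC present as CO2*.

α₀ = 0.0189

α₀ = 1 / (1 + K1/[H⁺] + K1K2/[H⁺]²) = 1 / (1 + 10^+1.69 + 10^+0.45)
   = 1 / (1 + 48.978 + 2.8184) = 1/52.796 = 0.01894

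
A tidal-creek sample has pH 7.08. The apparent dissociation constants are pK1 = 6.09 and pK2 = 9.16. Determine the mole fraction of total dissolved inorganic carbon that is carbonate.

α₂ = 0.00749

α₂ = 1 / (1 + [H⁺]/K2 + [H⁺]²/(K1K2)) = 1 / (1 + 10^+2.08 + 10^+1.09)
   = 1 / (1 + 120.23 + 12.303) = 1/133.53 = 0.007489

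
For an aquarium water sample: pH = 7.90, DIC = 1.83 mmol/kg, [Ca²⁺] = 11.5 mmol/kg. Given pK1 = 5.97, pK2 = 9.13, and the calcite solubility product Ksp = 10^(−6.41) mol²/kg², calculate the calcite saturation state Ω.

α₂ = 1 / (1 + [H⁺]/K2 + [H⁺]²/(K1K2)) = 1 / (1 + 10^+1.23 + 10^-0.70)
   = 1 / (1 + 16.982 + 0.19953) = 1/18.182 = 0.05500
[CO3²⁻] = α₂ × DIC = 0.05500 × 1.83 = 0.1006 mmol/kg
Ksp = 10^(−6.41) = 3.890×10^-7
Ω = [Ca²⁺][CO3²⁻]/Ksp = (11.5×10^-3)(1.006×10^-4) / 3.890×10^-7 = 2.98

Ω = 2.98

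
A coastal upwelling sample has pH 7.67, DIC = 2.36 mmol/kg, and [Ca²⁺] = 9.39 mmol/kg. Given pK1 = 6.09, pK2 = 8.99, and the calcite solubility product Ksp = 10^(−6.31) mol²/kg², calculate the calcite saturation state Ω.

α₂ = 1 / (1 + [H⁺]/K2 + [H⁺]²/(K1K2)) = 1 / (1 + 10^+1.32 + 10^-0.26)
   = 1 / (1 + 20.893 + 0.54954) = 1/22.443 = 0.04456
[CO3²⁻] = α₂ × DIC = 0.04456 × 2.36 = 0.1052 mmol/kg
Ksp = 10^(−6.31) = 4.898×10^-7
Ω = [Ca²⁺][CO3²⁻]/Ksp = (9.39×10^-3)(1.052×10^-4) / 4.898×10^-7 = 2.02

Ω = 2.02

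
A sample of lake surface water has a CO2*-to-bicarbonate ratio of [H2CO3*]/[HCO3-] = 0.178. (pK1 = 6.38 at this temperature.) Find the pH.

pH = 7.13

From K1 = [H⁺][HCO3-]/[H2CO3*]:  pH = pK1 − log₁₀([H2CO3*]/[HCO3-])
log₁₀(0.178) = -0.750
pH = 6.38 − (-0.750) = 7.13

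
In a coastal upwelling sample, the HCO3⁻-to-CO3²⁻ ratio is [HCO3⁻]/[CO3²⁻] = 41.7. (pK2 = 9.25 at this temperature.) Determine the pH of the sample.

pH = 7.63

From K2 = [H⁺][CO3²⁻]/[HCO3⁻]:  pH = pK2 − log₁₀([HCO3⁻]/[CO3²⁻])
log₁₀(41.7) = +1.620
pH = 9.25 − (+1.620) = 7.63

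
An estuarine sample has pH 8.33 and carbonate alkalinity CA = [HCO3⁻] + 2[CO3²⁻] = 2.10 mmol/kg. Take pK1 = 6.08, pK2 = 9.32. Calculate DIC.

CA = [HCO3⁻] + 2[CO3²⁻] = (α₁ + 2α₂)·DIC
At pH 8.33: [H⁺]/K1 = 10^-2.25 = 0.0056234, K2/[H⁺] = 10^-0.99 = 0.10233
α₁ = 1/(1 + 0.0056234 + 0.10233) = 1/1.1080 = 0.9026; α₂ = α₁·K2/[H⁺] = 0.09236
α₁ + 2α₂ = 1.0873
DIC = CA / (α₁ + 2α₂) = 2.10 / 1.0873 = 1.93 mmol/kg

DIC = 1.93 mmol/kg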